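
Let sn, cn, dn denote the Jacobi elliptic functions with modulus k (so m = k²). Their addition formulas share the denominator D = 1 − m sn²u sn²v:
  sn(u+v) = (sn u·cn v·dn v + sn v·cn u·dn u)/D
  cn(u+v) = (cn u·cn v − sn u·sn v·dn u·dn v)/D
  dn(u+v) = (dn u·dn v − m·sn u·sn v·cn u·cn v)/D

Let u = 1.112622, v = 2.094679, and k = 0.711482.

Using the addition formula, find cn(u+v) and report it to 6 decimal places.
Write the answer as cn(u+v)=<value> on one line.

cn(u+v)=-0.877207

sn u = 0.8533806605835349, cn u = 0.5212882582046229, dn u = 0.7945757912809698
sn v = 0.9862333416253968, cn v = -0.1653595956284464, dn v = 0.7124850697424207
m = k² = 0.506206636324
D = 1 − m·sn²u·sn²v = 0.6414309596209425
cn(u+v) = (cn u·cn v − sn u·sn v·dn u·dn v)/D = -0.5626678356647897/0.6414309596209425 = -0.8772071681686548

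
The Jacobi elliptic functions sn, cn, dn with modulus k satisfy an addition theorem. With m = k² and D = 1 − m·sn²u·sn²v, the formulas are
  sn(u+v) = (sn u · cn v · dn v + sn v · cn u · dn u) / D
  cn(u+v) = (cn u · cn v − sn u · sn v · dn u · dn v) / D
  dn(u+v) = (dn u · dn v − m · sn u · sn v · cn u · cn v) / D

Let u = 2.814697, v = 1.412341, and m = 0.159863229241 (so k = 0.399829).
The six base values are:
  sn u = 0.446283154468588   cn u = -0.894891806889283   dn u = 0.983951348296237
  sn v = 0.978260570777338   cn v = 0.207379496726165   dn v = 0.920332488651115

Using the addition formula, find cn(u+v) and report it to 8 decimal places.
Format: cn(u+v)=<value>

m = k² = 0.159863229241
D = 1 − m·sn²u·sn²v = 0.9695295639926713
cn(u+v) = (cn u·cn v − sn u·sn v·dn u·dn v)/D = -0.5809337409382939/0.9695295639926713 = -0.5991913630213809

cn(u+v)=-0.59919136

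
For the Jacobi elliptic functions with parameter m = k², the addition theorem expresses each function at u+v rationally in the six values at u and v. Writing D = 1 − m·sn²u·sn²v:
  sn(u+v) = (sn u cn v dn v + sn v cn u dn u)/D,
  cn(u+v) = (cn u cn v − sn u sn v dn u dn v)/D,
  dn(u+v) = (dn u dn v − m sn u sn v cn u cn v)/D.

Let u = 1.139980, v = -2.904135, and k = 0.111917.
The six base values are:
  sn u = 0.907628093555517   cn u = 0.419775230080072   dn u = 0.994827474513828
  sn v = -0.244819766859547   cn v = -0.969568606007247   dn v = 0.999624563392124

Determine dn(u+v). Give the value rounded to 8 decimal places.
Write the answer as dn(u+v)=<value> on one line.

dn(u+v)=0.99393590

m = k² = 0.012525414889
D = 1 − m·sn²u·sn²v = 0.9993815552027285
dn(u+v) = (dn u·dn v − m·sn u·sn v·cn u·cn v)/D = 0.9933212094838106/0.9993815552027285 = 0.9939359039724438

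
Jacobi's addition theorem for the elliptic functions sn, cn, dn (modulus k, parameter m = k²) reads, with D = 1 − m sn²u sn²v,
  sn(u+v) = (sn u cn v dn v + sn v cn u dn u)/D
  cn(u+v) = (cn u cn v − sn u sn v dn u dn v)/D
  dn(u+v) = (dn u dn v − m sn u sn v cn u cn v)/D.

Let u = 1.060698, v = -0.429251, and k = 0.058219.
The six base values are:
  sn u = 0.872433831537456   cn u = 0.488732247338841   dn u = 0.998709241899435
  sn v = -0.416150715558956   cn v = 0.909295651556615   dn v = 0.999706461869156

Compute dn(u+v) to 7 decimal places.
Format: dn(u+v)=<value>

dn(u+v)=0.9994095

m = k² = 0.003389451961
D = 1 − m·sn²u·sn²v = 0.9995532178935656
dn(u+v) = (dn u·dn v − m·sn u·sn v·cn u·cn v)/D = 0.9989629584945033/0.9995532178935656 = 0.9994094767657232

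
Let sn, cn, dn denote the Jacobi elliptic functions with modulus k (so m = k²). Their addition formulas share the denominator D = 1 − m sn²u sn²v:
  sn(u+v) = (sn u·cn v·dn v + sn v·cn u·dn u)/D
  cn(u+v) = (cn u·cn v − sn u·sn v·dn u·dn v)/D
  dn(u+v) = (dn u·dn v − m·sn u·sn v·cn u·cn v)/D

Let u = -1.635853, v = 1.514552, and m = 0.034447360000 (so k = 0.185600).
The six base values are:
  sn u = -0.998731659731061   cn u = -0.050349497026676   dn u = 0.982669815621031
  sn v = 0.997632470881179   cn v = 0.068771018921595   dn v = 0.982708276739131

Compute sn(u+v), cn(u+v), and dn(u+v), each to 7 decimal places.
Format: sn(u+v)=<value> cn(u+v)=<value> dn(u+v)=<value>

sn(u+v)=-0.1209936 cn(u+v)=0.9926533 dn(u+v)=0.9997478

m = k² = 0.03444736
D = 1 − m·sn²u·sn²v = 0.965802470697529
sn(u+v) = (sn u·cn v·dn v + sn v·cn u·dn u)/D = -0.1168559255979297/0.965802470697529 = -0.1209936080547952
cn(u+v) = (cn u·cn v − sn u·sn v·dn u·dn v)/D = 0.958706996458304/0.965802470697529 = 0.9926532863038749
dn(u+v) = (dn u·dn v − m·sn u·sn v·cn u·cn v)/D = 0.9655589174759594/0.965802470697529 = 0.9997478229462452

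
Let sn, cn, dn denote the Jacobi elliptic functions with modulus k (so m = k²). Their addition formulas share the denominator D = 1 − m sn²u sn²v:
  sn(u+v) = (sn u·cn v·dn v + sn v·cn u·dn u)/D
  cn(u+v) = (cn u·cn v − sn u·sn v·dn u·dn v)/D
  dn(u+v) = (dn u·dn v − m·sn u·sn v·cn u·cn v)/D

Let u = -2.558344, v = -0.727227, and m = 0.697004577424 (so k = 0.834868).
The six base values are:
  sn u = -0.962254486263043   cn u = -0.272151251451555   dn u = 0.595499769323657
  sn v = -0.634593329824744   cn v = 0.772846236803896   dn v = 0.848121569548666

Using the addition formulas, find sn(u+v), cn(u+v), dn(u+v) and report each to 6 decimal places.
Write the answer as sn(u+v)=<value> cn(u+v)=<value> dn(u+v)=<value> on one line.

m = k² = 0.697004577424
D = 1 − m·sn²u·sn²v = 0.7400998529385466
sn(u+v) = (sn u·cn v·dn v + sn v·cn u·dn u)/D = -0.5278805961345009/0.7400998529385466 = -0.7132559127509148
cn(u+v) = (cn u·cn v − sn u·sn v·dn u·dn v)/D = -0.5187387285949858/0.7400998529385466 = -0.7009037044600773
dn(u+v) = (dn u·dn v − m·sn u·sn v·cn u·cn v)/D = 0.5945771135124485/0.7400998529385466 = 0.8033741814049766

sn(u+v)=-0.713256 cn(u+v)=-0.700904 dn(u+v)=0.803374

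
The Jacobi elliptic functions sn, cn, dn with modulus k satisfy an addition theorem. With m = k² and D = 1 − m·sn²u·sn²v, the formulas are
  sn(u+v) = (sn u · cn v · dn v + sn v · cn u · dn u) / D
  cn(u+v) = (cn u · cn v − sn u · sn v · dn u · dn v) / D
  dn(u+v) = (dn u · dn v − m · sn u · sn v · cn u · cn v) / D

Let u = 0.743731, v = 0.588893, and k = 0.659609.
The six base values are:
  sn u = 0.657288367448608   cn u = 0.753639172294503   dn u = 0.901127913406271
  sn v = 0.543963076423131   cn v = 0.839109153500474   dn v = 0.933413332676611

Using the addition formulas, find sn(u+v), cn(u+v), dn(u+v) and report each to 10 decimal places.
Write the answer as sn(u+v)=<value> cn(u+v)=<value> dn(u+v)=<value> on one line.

sn(u+v)=0.9363073430 cn(u+v)=0.3511816615 dn(u+v)=0.7864949168

m = k² = 0.435084032881
D = 1 − m·sn²u·sn²v = 0.9443809097873975
sn(u+v) = (sn u·cn v·dn v + sn v·cn u·dn u)/D = 0.8842307804450502/0.9443809097873975 = 0.9363073430233903
cn(u+v) = (cn u·cn v − sn u·sn v·dn u·dn v)/D = 0.331649257023757/0.9443809097873975 = 0.3511816615378419
dn(u+v) = (dn u·dn v − m·sn u·sn v·cn u·cn v)/D = 0.742750785046808/0.9443809097873975 = 0.7864949167746506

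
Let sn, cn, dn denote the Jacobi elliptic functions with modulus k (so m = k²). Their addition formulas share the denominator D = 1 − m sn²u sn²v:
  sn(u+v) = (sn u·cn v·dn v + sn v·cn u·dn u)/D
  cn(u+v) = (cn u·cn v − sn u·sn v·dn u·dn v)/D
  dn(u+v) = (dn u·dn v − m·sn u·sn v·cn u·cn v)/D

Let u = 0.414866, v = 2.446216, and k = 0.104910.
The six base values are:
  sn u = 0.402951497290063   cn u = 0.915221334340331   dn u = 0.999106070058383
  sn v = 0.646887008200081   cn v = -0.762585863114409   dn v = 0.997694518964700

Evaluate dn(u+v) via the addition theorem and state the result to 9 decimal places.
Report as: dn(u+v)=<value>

m = k² = 0.0110061081
D = 1 − m·sn²u·sn²v = 0.9992521815429095
dn(u+v) = (dn u·dn v − m·sn u·sn v·cn u·cn v)/D = 0.9988049532574173/0.9992521815429095 = 0.9995524370186496

dn(u+v)=0.999552437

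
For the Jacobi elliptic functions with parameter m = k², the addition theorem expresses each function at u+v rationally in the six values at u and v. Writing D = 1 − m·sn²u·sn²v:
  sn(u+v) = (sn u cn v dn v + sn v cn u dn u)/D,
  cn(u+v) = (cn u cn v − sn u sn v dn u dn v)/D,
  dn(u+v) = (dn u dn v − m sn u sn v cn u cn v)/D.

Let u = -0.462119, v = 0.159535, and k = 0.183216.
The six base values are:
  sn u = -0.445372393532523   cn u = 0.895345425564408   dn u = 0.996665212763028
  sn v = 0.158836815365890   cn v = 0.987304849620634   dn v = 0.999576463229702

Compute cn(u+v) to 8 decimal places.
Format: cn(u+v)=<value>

cn(u+v)=0.95461501

m = k² = 0.033568102656
D = 1 − m·sn²u·sn²v = 0.9998320129807386
cn(u+v) = (cn u·cn v − sn u·sn v·dn u·dn v)/D = 0.9544546437012417/0.9998320129807386 = 0.9546150066307477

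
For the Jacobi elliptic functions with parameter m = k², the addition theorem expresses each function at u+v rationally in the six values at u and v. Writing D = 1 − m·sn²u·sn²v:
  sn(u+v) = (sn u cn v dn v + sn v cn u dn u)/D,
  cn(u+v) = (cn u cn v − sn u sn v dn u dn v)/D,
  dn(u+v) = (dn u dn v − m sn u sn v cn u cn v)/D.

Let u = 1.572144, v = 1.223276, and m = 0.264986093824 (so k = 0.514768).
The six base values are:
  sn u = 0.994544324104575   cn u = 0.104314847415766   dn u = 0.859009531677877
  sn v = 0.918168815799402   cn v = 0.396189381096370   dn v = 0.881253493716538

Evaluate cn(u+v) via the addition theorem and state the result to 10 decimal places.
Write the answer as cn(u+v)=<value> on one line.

m = k² = 0.264986093824
D = 1 − m·sn²u·sn²v = 0.7790385828029417
cn(u+v) = (cn u·cn v − sn u·sn v·dn u·dn v)/D = -0.6499380741140821/0.7790385828029417 = -0.8342822659381485

cn(u+v)=-0.8342822659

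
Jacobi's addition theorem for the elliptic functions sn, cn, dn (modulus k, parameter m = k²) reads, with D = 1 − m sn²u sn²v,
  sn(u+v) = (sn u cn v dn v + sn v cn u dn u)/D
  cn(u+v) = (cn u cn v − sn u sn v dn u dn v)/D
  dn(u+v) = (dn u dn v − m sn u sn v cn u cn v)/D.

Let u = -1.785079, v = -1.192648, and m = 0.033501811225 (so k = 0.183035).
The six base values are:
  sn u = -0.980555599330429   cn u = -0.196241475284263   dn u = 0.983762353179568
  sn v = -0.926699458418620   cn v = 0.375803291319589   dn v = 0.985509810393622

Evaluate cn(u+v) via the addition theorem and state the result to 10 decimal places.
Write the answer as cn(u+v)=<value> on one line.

cn(u+v)=-0.9818818053

m = k² = 0.033501811225
D = 1 − m·sn²u·sn²v = 0.972337555628003
cn(u+v) = (cn u·cn v − sn u·sn v·dn u·dn v)/D = -0.9547205545060374/0.972337555628003 = -0.9818818053257366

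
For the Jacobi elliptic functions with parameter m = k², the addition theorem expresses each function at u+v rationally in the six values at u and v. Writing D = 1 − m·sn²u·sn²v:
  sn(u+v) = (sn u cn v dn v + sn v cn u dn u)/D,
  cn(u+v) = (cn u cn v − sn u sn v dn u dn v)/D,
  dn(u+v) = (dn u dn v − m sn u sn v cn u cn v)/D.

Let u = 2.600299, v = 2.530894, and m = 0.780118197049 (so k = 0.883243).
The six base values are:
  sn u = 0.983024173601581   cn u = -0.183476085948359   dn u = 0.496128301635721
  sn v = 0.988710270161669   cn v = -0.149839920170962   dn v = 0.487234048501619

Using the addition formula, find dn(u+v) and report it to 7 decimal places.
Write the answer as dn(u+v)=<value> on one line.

dn(u+v)=0.8396495

m = k² = 0.780118197049
D = 1 − m·sn²u·sn²v = 0.2630688837631538
dn(u+v) = (dn u·dn v − m·sn u·sn v·cn u·cn v)/D = 0.220885660888909/0.2630688837631538 = 0.8396495158575148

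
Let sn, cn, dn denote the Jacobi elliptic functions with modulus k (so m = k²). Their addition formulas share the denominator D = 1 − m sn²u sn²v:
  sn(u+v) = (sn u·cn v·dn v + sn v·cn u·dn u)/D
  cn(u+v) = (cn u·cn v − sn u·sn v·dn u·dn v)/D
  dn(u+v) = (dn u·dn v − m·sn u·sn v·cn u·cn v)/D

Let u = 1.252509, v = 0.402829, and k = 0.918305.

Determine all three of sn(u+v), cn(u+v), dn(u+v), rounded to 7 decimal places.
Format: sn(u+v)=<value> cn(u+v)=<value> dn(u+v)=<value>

sn(u+v)=0.9545248 cn(u+v)=0.2981316 dn(u+v)=0.4813201

sn u = 0.8680064183760775, cn u = 0.49655297568128, dn u = 0.6038544066292899
sn v = 0.3838739058680989, cn v = 0.9233855231665536, dn v = 0.9358067931987903
m = k² = 0.843284073025
D = 1 − m·sn²u·sn²v = 0.9063738954661905
sn(u+v) = (sn u·cn v·dn v + sn v·cn u·dn u)/D = 0.8651563536967715/0.9063738954661905 = 0.9545247916167986
cn(u+v) = (cn u·cn v − sn u·sn v·dn u·dn v)/D = 0.2702186559818986/0.9063738954661905 = 0.2981315518171587
dn(u+v) = (dn u·dn v − m·sn u·sn v·cn u·cn v)/D = 0.4362559921890067/0.9063738954661905 = 0.4813201200643801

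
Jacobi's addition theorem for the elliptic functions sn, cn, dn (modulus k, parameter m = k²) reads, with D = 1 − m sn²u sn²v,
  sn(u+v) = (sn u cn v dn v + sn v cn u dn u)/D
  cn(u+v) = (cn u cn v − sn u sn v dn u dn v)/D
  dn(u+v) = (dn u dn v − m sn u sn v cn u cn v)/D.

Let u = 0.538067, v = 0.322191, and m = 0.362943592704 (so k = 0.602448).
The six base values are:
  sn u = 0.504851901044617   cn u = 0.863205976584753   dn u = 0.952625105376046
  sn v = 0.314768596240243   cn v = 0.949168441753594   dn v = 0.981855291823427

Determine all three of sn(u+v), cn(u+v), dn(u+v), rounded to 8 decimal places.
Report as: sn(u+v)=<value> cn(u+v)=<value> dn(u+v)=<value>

m = k² = 0.362943592704
D = 1 − m·sn²u·sn²v = 0.9908346317200813
sn(u+v) = (sn u·cn v·dn v + sn v·cn u·dn u)/D = 0.7293326333052506/0.9908346317200813 = 0.7360790690562912
cn(u+v) = (cn u·cn v − sn u·sn v·dn u·dn v)/D = 0.670691566528086/0.9908346317200813 = 0.6768955636560367
dn(u+v) = (dn u·dn v − m·sn u·sn v·cn u·cn v)/D = 0.888084512451848/0.9908346317200813 = 0.8962994267874349

sn(u+v)=0.73607907 cn(u+v)=0.67689556 dn(u+v)=0.89629943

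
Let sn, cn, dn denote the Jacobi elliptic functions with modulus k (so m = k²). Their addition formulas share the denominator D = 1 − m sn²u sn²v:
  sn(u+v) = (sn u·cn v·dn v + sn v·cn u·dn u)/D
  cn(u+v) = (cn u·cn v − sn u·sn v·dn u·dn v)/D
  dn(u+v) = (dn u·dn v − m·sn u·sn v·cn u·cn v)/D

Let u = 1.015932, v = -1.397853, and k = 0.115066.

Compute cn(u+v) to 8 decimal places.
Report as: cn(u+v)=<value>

sn u = 0.8489798419371864, cn u = 0.5284252340533237, dn u = 0.9952170190771625
sn v = -0.9843744815576624, cn v = 0.176087705584698, dn v = 0.9935644681913063
m = k² = 0.013240184356
D = 1 − m·sn²u·sn²v = 0.9907528163509261
cn(u+v) = (cn u·cn v − sn u·sn v·dn u·dn v)/D = 0.9194135337560811/0.9907528163509261 = 0.9279948727699842

cn(u+v)=0.92799487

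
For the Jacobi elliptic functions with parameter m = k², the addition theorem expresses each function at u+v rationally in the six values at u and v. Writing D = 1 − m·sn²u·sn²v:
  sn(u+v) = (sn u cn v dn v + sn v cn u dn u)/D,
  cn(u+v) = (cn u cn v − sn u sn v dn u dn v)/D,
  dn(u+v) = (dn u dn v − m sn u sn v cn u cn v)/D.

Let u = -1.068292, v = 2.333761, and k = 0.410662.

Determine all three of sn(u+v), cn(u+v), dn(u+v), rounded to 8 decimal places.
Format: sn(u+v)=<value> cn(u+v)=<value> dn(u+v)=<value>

sn(u+v)=0.94052038 cn(u+v)=0.33973726 dn(u+v)=0.92240000

sn u = -0.8629577543035616, cn u = 0.5052760772957234, dn u = 0.9351000004330791
sn v = 0.8041429427157087, cn v = -0.5944359744165224, dn v = 0.9439001643336502
m = k² = 0.168643278244
D = 1 − m·sn²u·sn²v = 0.9187890451773472
sn(u+v) = (sn u·cn v·dn v + sn v·cn u·dn u)/D = 0.8641398258821171/0.9187890451773472 = 0.9405203843231701
cn(u+v) = (cn u·cn v − sn u·sn v·dn u·dn v)/D = 0.3121468738628111/0.9187890451773472 = 0.3397372612366745
dn(u+v) = (dn u·dn v − m·sn u·sn v·cn u·cn v)/D = 0.8474910183379342/0.9187890451773472 = 0.922400003337381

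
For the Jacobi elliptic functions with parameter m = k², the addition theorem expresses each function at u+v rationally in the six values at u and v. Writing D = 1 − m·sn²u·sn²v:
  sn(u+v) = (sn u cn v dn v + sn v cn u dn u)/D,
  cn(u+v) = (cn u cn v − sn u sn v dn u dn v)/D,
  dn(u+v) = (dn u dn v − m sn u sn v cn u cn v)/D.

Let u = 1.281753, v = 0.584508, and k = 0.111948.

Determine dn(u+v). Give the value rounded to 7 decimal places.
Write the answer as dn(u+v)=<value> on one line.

dn(u+v)=0.9942252

sn u = 0.9576114363807679, cn u = 0.2880630780102903, dn u = 0.9942371871498512
sn v = 0.5514642835910077, cn v = 0.834198503908666, dn v = 0.9980925557369929
m = k² = 0.012532354704
D = 1 − m·sn²u·sn²v = 0.9965050086417964
dn(u+v) = (dn u·dn v − m·sn u·sn v·cn u·cn v)/D = 0.9907503716458981/0.9965050086417964 = 0.9942251800583103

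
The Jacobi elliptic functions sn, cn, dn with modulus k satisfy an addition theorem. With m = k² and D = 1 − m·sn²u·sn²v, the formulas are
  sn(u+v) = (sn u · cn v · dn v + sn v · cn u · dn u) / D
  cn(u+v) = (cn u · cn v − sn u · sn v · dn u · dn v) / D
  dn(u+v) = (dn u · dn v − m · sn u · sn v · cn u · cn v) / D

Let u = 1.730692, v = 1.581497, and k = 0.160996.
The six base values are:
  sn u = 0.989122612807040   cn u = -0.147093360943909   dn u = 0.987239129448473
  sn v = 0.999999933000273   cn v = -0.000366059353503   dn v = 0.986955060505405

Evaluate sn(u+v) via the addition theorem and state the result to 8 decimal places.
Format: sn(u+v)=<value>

sn(u+v)=-0.14936130

m = k² = 0.025919712016
D = 1 − m·sn²u·sn²v = 0.9746411021122569
sn(u+v) = (sn u·cn v·dn v + sn v·cn u·dn u)/D = -0.1455736661804614/0.9746411021122569 = -0.1493613042431434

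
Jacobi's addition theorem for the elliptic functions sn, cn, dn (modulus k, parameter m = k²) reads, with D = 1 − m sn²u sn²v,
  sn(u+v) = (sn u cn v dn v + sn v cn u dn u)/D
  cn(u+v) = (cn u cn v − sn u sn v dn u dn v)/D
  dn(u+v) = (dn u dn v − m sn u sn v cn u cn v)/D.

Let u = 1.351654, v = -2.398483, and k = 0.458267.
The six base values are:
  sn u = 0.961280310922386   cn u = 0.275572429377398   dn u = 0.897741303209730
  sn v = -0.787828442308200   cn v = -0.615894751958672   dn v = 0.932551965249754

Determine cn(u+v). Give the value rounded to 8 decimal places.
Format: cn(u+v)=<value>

m = k² = 0.210008643289
D = 1 − m·sn²u·sn²v = 0.87955172767663
cn(u+v) = (cn u·cn v − sn u·sn v·dn u·dn v)/D = 0.4643007568824738/0.87955172767663 = 0.5278834004555278

cn(u+v)=0.52788340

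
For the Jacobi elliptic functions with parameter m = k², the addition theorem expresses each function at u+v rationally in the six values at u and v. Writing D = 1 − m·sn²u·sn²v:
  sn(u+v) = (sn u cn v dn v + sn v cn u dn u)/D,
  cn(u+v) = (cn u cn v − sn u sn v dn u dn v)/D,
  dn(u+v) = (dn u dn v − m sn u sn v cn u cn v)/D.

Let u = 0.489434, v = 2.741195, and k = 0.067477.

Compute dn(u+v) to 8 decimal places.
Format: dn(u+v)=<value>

sn u = 0.4700515666809961, cn u = 0.8826389548738154, dn u = 0.9994968681478545
sn v = 0.3930391880908402, cn v = -0.9195217216710507, dn v = 0.9996482536242145
m = k² = 0.004553145529
D = 1 − m·sn²u·sn²v = 0.9998445916860916
dn(u+v) = (dn u·dn v − m·sn u·sn v·cn u·cn v)/D = 0.9998280114345887/0.9998445916860916 = 0.9999834171713876

dn(u+v)=0.99998342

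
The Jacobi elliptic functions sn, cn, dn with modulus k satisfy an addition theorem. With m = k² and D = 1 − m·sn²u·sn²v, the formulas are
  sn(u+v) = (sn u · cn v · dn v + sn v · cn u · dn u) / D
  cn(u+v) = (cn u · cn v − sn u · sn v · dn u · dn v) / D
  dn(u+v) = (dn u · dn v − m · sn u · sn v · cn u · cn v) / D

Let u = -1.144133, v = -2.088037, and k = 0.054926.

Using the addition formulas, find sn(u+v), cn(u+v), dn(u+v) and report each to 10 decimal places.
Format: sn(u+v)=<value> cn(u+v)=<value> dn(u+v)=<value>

sn(u+v)=0.0880892079 cn(u+v)=-0.9961125897 dn(u+v)=0.9999882949

sn u = -0.9101119783761972, cn u = 0.4143623858606912, dn u = 0.998749777883513
sn v = -0.8701250403064476, cn v = -0.4928310199568438, dn v = 0.9988572861496397
m = k² = 0.003016865476
D = 1 − m·sn²u·sn²v = 0.9981080531156683
sn(u+v) = (sn u·cn v·dn v + sn v·cn u·dn u)/D = 0.08792254776288807/0.9981080531156683 = 0.08808920786525198
cn(u+v) = (cn u·cn v − sn u·sn v·dn u·dn v)/D = -0.9942279976389884/0.9981080531156683 = -0.9961125897496088
dn(u+v) = (dn u·dn v − m·sn u·sn v·cn u·cn v)/D = 0.9980963701941263/0.9981080531156683 = 0.9999882949330931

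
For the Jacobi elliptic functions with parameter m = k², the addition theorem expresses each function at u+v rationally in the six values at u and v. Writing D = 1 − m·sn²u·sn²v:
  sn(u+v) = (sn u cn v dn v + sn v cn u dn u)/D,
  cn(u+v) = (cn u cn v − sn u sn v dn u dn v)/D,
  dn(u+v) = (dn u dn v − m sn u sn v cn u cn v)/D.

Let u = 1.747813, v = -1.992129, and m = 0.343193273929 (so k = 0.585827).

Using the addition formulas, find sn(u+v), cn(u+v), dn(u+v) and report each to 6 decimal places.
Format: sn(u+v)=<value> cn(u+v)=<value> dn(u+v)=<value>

sn(u+v)=-0.241094 cn(u+v)=0.970502 dn(u+v)=0.989976

sn u = 0.9999802297851329, cn u = -0.006288087059891108, dn u = 0.8104445051614528
sn v = -0.9790553410618386, cn v = -0.2035943003580573, dn v = 0.8191656161139322
m = k² = 0.343193273929
D = 1 − m·sn²u·sn²v = 0.6710453140187022
sn(u+v) = (sn u·cn v·dn v + sn v·cn u·dn u)/D = -0.1617847446900061/0.6710453140187022 = -0.2410936211164677
cn(u+v) = (cn u·cn v − sn u·sn v·dn u·dn v)/D = 0.6512507273332201/0.6710453140187022 = 0.970501862881751
dn(u+v) = (dn u·dn v − m·sn u·sn v·cn u·cn v)/D = 0.6643184240379138/0.6710453140187022 = 0.9899755056174926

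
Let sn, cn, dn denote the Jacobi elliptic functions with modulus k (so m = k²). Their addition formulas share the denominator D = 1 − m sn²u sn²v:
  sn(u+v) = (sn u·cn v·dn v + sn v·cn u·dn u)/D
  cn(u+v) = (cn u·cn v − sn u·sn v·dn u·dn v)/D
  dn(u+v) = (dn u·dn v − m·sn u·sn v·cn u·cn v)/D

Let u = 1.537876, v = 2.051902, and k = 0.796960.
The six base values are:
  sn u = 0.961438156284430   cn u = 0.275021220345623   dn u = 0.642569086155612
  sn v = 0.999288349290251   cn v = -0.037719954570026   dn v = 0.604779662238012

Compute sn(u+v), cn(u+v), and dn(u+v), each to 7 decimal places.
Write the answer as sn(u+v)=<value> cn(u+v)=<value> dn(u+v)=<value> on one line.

sn(u+v)=0.3738227 cn(u+v)=-0.9275002 dn(u+v)=0.9545903

m = k² = 0.6351452416
D = 1 − m·sn²u·sn²v = 0.4137303604819731
sn(u+v) = (sn u·cn v·dn v + sn v·cn u·dn u)/D = 0.15466179269575/0.4137303604819731 = 0.3738226813124797
cn(u+v) = (cn u·cn v − sn u·sn v·dn u·dn v)/D = -0.3837349880642633/0.4137303604819731 = -0.9275001902621628
dn(u+v) = (dn u·dn v − m·sn u·sn v·cn u·cn v)/D = 0.3949429901139222/0.4137303604819731 = 0.9545903028577245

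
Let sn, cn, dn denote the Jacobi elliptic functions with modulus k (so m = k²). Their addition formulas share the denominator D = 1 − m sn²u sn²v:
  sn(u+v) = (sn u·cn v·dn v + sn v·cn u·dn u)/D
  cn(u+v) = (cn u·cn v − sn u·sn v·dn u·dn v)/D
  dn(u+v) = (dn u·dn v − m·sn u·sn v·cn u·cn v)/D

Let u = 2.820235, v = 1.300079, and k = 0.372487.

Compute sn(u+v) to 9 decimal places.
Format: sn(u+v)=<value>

sn u = 0.4240036690427868, cn u = -0.905660470948277, dn u = 0.9874493737956507
sn v = 0.9532657798147471, cn v = 0.3021330055359429, dn v = 0.934836255858836
m = k² = 0.138746565169
D = 1 − m·sn²u·sn²v = 0.9773332384472662
sn(u+v) = (sn u·cn v·dn v + sn v·cn u·dn u)/D = -0.7327420698433406/0.9773332384472662 = -0.7497361606236593

sn(u+v)=-0.749736161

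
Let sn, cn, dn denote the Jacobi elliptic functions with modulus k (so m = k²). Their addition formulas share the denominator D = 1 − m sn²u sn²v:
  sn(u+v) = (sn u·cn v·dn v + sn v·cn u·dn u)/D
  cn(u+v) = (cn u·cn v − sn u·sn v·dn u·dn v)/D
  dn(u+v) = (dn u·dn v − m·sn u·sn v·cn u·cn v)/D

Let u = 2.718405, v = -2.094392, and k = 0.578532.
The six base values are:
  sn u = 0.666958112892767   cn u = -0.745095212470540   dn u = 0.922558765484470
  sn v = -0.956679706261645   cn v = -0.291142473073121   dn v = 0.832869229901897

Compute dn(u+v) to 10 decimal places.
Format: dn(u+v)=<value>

dn(u+v)=0.9432271931

m = k² = 0.334699275024
D = 1 − m·sn²u·sn²v = 0.863734782406438
dn(u+v) = (dn u·dn v − m·sn u·sn v·cn u·cn v)/D = 0.8146981344327925/0.863734782406438 = 0.9432271931471543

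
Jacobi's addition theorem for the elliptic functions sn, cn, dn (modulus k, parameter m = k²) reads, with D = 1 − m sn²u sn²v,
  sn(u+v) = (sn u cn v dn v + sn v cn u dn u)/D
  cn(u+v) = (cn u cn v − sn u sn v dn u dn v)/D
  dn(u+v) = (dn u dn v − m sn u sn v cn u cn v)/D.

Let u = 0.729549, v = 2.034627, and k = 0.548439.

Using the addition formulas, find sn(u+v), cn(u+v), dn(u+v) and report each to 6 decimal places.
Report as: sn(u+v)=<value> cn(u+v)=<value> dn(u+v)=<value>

sn u = 0.6534515976250403, cn u = 0.7569683015564671, dn u = 0.933576437621132
sn v = 0.963991170551677, cn v = -0.2659342458172839, dn v = 0.8488147677938386
m = k² = 0.300785336721
D = 1 − m·sn²u·sn²v = 0.8806480219666332
sn(u+v) = (sn u·cn v·dn v + sn v·cn u·dn u)/D = 0.5337378507531343/0.8806480219666332 = 0.6060739789788083
cn(u+v) = (cn u·cn v − sn u·sn v·dn u·dn v)/D = -0.7004747285000142/0.8806480219666332 = -0.7954082800705529
dn(u+v) = (dn u·dn v − m·sn u·sn v·cn u·cn v)/D = 0.8305747329041179/0.8806480219666332 = 0.9431404059130306

sn(u+v)=0.606074 cn(u+v)=-0.795408 dn(u+v)=0.943140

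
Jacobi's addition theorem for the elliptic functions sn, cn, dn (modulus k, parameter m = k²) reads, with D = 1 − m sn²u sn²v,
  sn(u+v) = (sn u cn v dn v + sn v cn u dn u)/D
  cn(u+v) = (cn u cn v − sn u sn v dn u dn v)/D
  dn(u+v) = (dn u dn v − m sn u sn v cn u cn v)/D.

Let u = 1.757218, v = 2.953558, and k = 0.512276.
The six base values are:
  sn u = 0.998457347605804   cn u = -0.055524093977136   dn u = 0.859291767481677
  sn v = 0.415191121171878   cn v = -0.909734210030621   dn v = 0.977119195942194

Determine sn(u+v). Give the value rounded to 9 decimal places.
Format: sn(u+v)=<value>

sn(u+v)=-0.950209965

m = k² = 0.262426700176
D = 1 − m·sn²u·sn²v = 0.9549013886775537
sn(u+v) = (sn u·cn v·dn v + sn v·cn u·dn u)/D = -0.9073568155245588/0.9549013886775537 = -0.9502099654302111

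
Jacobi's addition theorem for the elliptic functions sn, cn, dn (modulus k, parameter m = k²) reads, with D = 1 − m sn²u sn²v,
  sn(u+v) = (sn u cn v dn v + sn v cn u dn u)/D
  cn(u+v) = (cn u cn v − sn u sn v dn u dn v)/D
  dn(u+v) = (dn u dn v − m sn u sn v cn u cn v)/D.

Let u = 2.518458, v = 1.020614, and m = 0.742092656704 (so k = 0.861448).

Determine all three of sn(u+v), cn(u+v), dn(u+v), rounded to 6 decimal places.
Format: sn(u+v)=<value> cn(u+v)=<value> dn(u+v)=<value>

sn u = 0.9811993687549783, cn u = -0.1929968879407958, dn u = 0.5343675338475844
sn v = 0.7926078459332845, cn v = 0.6097317463975438, dn v = 0.7306142689831287
m = k² = 0.742092656704
D = 1 − m·sn²u·sn²v = 0.5511622377410577
sn(u+v) = (sn u·cn v·dn v + sn v·cn u·dn u)/D = 0.3553607785427769/0.5511622377410577 = 0.6447480509536095
cn(u+v) = (cn u·cn v − sn u·sn v·dn u·dn v)/D = -0.4213057433565339/0.5511622377410577 = -0.7643951535636014
dn(u+v) = (dn u·dn v − m·sn u·sn v·cn u·cn v)/D = 0.4583311025588304/0.5511622377410577 = 0.8315720330139157

sn(u+v)=0.644748 cn(u+v)=-0.764395 dn(u+v)=0.831572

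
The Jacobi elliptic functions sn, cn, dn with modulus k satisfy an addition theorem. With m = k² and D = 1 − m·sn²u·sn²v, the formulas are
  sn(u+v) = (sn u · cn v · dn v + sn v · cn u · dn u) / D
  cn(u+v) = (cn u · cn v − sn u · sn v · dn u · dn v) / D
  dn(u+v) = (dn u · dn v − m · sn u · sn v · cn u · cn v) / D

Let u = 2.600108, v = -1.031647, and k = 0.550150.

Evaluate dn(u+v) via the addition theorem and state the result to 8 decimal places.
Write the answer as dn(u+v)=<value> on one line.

sn u = 0.7213390306329499, cn u = -0.6925821271773595, dn u = 0.9178857825001539
sn v = -0.834426810404116, cn v = 0.5511187694851387, dn v = 0.8884053124931164
m = k² = 0.3026650225
D = 1 − m·sn²u·sn²v = 0.8903477373461556
dn(u+v) = (dn u·dn v − m·sn u·sn v·cn u·cn v)/D = 0.7459191348459117/0.8903477373461556 = 0.8377840517338318

dn(u+v)=0.83778405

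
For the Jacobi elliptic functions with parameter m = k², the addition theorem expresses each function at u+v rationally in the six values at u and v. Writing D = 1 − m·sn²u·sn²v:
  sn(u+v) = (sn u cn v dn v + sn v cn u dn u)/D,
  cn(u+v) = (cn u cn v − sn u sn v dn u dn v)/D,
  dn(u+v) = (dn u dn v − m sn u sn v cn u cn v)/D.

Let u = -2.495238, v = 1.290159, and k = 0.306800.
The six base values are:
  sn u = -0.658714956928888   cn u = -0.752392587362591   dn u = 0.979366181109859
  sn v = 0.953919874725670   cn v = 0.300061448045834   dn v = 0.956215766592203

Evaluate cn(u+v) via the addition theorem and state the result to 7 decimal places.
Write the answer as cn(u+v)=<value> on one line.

m = k² = 0.09412624
D = 1 − m·sn²u·sn²v = 0.9628353921451186
cn(u+v) = (cn u·cn v − sn u·sn v·dn u·dn v)/D = 0.362687153714748/0.9628353921451186 = 0.3766865620786027

cn(u+v)=0.3766866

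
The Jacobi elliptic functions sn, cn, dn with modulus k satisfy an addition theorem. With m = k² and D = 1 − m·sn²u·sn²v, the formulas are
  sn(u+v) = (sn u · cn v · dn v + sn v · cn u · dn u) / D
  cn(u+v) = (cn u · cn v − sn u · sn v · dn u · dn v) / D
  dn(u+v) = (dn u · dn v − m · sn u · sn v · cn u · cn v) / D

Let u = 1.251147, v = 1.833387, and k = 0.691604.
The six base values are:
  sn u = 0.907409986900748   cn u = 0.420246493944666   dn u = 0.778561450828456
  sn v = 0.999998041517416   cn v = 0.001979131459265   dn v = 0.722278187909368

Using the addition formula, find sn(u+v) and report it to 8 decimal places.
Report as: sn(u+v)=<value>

sn(u+v)=0.54191054

m = k² = 0.478316092816
D = 1 − m·sn²u·sn²v = 0.6061594753802584
sn(u+v) = (sn u·cn v·dn v + sn v·cn u·dn u)/D = 0.3284842068291999/0.6061594753802584 = 0.5419105370301007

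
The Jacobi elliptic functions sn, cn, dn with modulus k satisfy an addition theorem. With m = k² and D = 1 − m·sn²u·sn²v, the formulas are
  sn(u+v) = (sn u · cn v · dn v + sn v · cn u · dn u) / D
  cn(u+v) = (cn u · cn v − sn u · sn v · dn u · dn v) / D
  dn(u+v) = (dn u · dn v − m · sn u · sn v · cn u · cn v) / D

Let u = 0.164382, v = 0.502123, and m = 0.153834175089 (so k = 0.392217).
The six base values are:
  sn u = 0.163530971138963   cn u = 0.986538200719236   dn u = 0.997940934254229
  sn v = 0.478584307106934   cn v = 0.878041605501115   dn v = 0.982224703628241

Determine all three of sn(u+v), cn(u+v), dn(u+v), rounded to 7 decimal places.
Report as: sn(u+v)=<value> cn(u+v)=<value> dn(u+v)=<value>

sn(u+v)=0.6127816 cn(u+v)=0.7902523 dn(u+v)=0.9706879

m = k² = 0.153834175089
D = 1 − m·sn²u·sn²v = 0.9990577421451521
sn(u+v) = (sn u·cn v·dn v + sn v·cn u·dn u)/D = 0.6122042254526106/0.9990577421451521 = 0.6127816237508963
cn(u+v) = (cn u·cn v − sn u·sn v·dn u·dn v)/D = 0.7895076684099645/0.9990577421451521 = 0.7902522898373753
dn(u+v) = (dn u·dn v − m·sn u·sn v·cn u·cn v)/D = 0.9697732952706913/0.9990577421451521 = 0.9706879336007326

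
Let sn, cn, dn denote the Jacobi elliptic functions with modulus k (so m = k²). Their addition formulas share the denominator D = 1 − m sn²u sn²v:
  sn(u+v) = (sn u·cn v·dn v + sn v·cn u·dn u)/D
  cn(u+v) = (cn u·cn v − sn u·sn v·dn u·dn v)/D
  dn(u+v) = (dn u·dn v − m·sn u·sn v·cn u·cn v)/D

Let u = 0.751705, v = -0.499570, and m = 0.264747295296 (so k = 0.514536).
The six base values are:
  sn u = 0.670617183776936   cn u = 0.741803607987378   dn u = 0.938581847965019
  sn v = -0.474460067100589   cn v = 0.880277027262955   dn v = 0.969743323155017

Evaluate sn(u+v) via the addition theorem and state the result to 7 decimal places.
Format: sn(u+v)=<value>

m = k² = 0.264747295296
D = 1 − m·sn²u·sn²v = 0.9731971967180022
sn(u+v) = (sn u·cn v·dn v + sn v·cn u·dn u)/D = 0.2421278193204692/0.9731971967180022 = 0.248796256439104

sn(u+v)=0.2487963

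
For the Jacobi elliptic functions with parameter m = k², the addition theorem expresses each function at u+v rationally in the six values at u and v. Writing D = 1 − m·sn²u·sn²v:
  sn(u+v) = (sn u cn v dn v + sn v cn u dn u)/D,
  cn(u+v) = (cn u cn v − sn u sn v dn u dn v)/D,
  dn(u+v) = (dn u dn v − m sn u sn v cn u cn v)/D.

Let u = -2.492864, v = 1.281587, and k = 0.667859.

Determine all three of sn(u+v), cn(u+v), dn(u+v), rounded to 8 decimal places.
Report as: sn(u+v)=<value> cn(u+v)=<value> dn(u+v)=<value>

sn u = -0.8656224547992177, cn u = -0.5006972795486074, dn u = 0.8159561847817927
sn v = 0.9203055210119446, cn v = 0.3912003936538577, dn v = 0.7888121744648838
m = k² = 0.446035643881
D = 1 − m·sn²u·sn²v = 0.7169320836398304
sn(u+v) = (sn u·cn v·dn v + sn v·cn u·dn u)/D = -0.643105020355846/0.7169320836398304 = -0.8970236303149277
cn(u+v) = (cn u·cn v − sn u·sn v·dn u·dn v)/D = 0.3168714965806416/0.7169320836398304 = 0.4419825863726171
dn(u+v) = (dn u·dn v − m·sn u·sn v·cn u·cn v)/D = 0.5740369124338603/0.7169320836398304 = 0.8006852051026953

sn(u+v)=-0.89702363 cn(u+v)=0.44198259 dn(u+v)=0.80068521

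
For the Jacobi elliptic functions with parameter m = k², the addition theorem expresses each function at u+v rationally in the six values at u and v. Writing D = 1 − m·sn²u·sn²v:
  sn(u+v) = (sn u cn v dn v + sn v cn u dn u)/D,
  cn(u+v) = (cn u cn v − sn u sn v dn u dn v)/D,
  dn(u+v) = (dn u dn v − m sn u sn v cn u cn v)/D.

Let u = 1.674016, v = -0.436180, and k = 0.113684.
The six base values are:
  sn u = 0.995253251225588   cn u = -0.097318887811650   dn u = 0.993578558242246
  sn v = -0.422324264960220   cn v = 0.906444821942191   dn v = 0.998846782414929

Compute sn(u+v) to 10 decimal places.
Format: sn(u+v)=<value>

m = k² = 0.012924051856
D = 1 − m·sn²u·sn²v = 0.9977167263140216
sn(u+v) = (sn u·cn v·dn v + sn v·cn u·dn u)/D = 0.9419379955810653/0.9977167263140216 = 0.9440936197000265

sn(u+v)=0.9440936197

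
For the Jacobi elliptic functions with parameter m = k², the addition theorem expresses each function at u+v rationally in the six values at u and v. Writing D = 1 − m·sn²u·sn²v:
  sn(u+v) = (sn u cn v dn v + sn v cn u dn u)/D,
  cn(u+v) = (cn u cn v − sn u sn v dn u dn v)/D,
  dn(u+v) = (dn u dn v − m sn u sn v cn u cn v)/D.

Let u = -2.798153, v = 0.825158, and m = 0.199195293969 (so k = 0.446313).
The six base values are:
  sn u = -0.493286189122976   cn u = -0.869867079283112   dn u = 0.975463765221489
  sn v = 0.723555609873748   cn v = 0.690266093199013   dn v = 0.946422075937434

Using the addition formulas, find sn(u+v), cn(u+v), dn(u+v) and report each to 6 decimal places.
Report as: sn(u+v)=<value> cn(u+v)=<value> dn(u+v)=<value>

m = k² = 0.199195293969
D = 1 − m·sn²u·sn²v = 0.9746241372446654
sn(u+v) = (sn u·cn v·dn v + sn v·cn u·dn u)/D = -0.9362096829312319/0.9746241372446654 = -0.9605853653265412
cn(u+v) = (cn u·cn v − sn u·sn v·dn u·dn v)/D = -0.270931058547577/0.9746241372446654 = -0.2779851721233984
dn(u+v) = (dn u·dn v − m·sn u·sn v·cn u·cn v)/D = 0.8805111075141436/0.9746241372446654 = 0.9034365904413302

sn(u+v)=-0.960585 cn(u+v)=-0.277985 dn(u+v)=0.903437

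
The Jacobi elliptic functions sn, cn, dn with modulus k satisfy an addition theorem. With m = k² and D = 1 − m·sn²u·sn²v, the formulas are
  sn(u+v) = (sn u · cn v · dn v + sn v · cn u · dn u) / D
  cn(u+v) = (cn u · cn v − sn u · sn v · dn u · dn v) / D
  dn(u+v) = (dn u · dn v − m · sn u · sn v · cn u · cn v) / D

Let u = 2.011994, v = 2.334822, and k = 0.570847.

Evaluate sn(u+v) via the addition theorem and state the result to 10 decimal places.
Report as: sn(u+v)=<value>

sn(u+v)=-0.7551204477

sn u = 0.9729605287439871, cn u = -0.23097144738305, dn u = 0.8315755863117152
sn v = 0.8743972907687159, cn v = -0.4852106531150461, dn v = 0.8665172833056368
m = k² = 0.325866297409
D = 1 − m·sn²u·sn²v = 0.7641436915197154
sn(u+v) = (sn u·cn v·dn v + sn v·cn u·dn u)/D = -0.5770205264690767/0.7641436915197154 = -0.7551204477282388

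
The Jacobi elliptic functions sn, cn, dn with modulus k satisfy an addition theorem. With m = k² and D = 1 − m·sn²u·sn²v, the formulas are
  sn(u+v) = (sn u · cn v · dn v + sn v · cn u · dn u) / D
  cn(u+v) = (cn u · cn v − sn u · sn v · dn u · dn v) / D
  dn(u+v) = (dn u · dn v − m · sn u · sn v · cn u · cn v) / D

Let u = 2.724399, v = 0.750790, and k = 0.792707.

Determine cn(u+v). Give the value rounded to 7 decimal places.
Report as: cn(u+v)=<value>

cn(u+v)=-0.8887228

sn u = 0.8877438449597481, cn u = -0.4603377735273119, dn u = 0.7104766652009902
sn v = 0.6530475354123885, cn v = 0.757316919454336, dn v = 0.8555771322647674
m = k² = 0.628384387849
D = 1 − m·sn²u·sn²v = 0.7888017497597855
cn(u+v) = (cn u·cn v − sn u·sn v·dn u·dn v)/D = -0.7010260894794945/0.7888017497597855 = -0.8887227870538809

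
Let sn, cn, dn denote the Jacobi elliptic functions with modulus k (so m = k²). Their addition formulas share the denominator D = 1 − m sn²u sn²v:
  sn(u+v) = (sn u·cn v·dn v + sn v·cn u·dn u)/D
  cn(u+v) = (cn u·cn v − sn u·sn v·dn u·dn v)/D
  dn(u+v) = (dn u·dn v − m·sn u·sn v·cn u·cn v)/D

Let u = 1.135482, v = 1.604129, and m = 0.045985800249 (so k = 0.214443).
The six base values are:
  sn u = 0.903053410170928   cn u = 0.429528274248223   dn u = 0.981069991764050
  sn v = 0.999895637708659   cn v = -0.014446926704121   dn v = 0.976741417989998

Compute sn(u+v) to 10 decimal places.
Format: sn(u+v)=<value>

sn(u+v)=0.4245275868

m = k² = 0.045985800249
D = 1 − m·sn²u·sn²v = 0.962506155852147
sn(u+v) = (sn u·cn v·dn v + sn v·cn u·dn u)/D = 0.4086104155829367/0.962506155852147 = 0.4245275867572783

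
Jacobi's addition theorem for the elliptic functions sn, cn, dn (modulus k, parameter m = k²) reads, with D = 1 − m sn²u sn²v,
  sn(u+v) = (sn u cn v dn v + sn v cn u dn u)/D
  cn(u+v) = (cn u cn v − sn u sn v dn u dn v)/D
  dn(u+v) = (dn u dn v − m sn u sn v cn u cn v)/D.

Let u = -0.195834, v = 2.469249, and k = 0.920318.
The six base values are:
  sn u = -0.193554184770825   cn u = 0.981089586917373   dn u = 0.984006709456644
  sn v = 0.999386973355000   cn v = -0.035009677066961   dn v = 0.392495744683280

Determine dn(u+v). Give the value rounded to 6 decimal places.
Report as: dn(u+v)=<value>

dn(u+v)=0.393047

m = k² = 0.846985221124
D = 1 − m·sn²u·sn²v = 0.9683080959777226
dn(u+v) = (dn u·dn v − m·sn u·sn v·cn u·cn v)/D = 0.3805910323753686/0.9683080959777226 = 0.3930474545821878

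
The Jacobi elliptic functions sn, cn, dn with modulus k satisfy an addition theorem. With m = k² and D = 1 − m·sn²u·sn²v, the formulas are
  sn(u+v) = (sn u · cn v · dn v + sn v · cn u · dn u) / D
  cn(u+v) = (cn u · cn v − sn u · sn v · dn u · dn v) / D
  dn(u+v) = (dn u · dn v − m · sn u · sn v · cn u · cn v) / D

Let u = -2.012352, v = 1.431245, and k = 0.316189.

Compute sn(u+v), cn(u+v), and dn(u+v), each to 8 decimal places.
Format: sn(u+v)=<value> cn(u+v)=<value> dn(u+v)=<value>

sn u = -0.9285209899953517, cn u = -0.3712799094188264, dn u = 0.9559320131964784
sn v = 0.9852472558541525, cn v = 0.1711369183778363, dn v = 0.950238171582899
m = k² = 0.099975483721
D = 1 − m·sn²u·sn²v = 0.9163304499455596
sn(u+v) = (sn u·cn v·dn v + sn v·cn u·dn u)/D = -0.5006791879441011/0.9163304499455596 = -0.5463958858661165
cn(u+v) = (cn u·cn v − sn u·sn v·dn u·dn v)/D = 0.7674515256725126/0.9163304499455596 = 0.8375270359269495
dn(u+v) = (dn u·dn v − m·sn u·sn v·cn u·cn v)/D = 0.9025517571339694/0.9163304499455596 = 0.984963183519211

sn(u+v)=-0.54639589 cn(u+v)=0.83752704 dn(u+v)=0.98496318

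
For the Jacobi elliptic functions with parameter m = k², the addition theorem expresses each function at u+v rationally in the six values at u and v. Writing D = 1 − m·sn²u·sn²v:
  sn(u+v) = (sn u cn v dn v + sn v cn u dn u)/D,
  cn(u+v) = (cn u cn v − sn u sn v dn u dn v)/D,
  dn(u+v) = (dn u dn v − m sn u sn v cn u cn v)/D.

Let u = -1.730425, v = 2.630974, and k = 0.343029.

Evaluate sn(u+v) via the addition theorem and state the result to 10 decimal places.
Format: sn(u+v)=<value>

sn(u+v)=0.7760637611

sn u = -0.9946556893067962, cn u = -0.1032475652479135, dn u = 0.9399922673119836
sn v = 0.5692411715193034, cn v = -0.8221705958299233, dn v = 0.9807502737648831
m = k² = 0.117668894841
D = 1 − m·sn²u·sn²v = 0.9622775558467557
sn(u+v) = (sn u·cn v·dn v + sn v·cn u·dn u)/D = 0.7467887392557179/0.9622775558467557 = 0.7760637611448617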